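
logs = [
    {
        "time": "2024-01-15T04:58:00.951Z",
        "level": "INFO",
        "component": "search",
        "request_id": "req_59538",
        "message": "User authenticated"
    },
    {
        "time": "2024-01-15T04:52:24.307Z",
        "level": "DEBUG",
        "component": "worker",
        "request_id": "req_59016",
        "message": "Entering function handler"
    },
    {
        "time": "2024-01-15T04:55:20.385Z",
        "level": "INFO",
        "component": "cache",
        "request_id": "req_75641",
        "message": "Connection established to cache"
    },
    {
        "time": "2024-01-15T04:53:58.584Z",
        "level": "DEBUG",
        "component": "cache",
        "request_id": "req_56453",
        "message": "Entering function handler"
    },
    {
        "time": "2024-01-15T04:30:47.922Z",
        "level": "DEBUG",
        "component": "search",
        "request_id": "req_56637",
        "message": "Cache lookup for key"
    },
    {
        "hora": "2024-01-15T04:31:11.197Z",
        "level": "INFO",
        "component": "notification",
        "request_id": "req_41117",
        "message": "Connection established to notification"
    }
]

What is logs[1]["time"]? "2024-01-15T04:52:24.307Z"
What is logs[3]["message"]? "Entering function handler"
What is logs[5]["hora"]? "2024-01-15T04:31:11.197Z"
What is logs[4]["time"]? "2024-01-15T04:30:47.922Z"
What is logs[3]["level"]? "DEBUG"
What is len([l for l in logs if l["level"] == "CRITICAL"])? 0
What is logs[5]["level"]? "INFO"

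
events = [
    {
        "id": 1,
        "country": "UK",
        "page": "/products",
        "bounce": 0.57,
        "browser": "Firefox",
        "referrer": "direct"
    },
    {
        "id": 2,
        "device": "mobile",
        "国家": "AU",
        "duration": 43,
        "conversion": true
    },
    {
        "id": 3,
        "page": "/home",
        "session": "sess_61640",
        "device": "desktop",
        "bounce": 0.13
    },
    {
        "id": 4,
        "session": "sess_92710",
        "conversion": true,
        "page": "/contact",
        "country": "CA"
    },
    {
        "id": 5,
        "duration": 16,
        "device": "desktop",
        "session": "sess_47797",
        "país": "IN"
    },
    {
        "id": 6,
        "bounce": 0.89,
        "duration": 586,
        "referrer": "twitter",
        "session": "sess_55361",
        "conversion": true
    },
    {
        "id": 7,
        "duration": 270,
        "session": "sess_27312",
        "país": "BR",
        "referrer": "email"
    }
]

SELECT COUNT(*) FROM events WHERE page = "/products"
1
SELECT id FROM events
[1, 2, 3, 4, 5, 6, 7]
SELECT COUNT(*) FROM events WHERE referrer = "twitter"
1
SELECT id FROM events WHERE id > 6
[7]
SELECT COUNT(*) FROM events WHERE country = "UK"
1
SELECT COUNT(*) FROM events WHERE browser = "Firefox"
1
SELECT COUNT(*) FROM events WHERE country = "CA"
1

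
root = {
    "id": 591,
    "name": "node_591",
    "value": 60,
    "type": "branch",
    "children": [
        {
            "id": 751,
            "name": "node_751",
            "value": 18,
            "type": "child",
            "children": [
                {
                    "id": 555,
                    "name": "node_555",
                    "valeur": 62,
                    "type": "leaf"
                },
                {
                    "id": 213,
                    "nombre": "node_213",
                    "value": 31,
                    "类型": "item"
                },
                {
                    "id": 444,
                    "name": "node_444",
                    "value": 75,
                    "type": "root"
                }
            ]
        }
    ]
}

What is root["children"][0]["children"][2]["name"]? "node_444"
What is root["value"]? 60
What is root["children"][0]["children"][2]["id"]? 444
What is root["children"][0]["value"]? 18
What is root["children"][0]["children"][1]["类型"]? "item"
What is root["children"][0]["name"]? "node_751"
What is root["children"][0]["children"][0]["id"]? 555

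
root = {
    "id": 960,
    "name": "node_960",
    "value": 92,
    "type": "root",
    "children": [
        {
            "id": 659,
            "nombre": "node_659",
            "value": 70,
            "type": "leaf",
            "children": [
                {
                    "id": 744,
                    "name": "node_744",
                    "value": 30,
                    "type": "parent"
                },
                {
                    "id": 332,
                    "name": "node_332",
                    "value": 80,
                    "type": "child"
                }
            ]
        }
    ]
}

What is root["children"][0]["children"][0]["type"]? "parent"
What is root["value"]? 92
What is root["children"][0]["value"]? 70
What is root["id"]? 960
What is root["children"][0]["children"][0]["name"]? "node_744"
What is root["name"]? "node_960"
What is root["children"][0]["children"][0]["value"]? 30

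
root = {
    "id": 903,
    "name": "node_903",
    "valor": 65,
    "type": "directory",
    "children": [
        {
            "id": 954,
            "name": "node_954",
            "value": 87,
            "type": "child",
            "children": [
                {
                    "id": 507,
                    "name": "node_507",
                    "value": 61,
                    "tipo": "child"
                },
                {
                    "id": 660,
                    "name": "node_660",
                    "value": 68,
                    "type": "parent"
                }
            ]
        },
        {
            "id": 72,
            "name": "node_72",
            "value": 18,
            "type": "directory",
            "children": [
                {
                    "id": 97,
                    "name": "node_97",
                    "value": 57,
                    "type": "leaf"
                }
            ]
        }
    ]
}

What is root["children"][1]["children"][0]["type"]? "leaf"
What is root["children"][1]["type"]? "directory"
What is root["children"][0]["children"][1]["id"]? 660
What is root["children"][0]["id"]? 954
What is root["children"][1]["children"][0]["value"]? 57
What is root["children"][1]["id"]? 72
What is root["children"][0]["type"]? "child"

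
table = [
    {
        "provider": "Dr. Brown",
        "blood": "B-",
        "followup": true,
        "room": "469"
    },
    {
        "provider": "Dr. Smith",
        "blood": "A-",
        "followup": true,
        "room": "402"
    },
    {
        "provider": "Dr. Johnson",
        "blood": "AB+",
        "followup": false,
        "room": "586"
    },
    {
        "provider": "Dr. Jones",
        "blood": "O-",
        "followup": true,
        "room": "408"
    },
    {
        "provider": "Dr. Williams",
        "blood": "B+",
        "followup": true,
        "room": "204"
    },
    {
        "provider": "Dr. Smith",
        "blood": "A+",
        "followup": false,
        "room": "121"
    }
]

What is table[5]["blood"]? "A+"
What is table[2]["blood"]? "AB+"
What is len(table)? 6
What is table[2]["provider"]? "Dr. Johnson"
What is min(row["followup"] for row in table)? False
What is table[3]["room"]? "408"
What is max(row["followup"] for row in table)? True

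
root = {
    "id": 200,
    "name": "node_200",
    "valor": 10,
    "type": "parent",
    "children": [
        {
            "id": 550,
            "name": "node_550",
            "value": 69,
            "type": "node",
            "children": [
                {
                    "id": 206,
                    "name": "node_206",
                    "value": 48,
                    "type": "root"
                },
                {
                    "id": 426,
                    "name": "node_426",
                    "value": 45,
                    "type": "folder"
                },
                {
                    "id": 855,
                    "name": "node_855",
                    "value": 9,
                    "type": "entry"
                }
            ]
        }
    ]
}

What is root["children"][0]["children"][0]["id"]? 206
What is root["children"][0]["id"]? 550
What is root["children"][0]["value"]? 69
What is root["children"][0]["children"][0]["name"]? "node_206"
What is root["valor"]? 10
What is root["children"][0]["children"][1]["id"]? 426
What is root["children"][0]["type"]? "node"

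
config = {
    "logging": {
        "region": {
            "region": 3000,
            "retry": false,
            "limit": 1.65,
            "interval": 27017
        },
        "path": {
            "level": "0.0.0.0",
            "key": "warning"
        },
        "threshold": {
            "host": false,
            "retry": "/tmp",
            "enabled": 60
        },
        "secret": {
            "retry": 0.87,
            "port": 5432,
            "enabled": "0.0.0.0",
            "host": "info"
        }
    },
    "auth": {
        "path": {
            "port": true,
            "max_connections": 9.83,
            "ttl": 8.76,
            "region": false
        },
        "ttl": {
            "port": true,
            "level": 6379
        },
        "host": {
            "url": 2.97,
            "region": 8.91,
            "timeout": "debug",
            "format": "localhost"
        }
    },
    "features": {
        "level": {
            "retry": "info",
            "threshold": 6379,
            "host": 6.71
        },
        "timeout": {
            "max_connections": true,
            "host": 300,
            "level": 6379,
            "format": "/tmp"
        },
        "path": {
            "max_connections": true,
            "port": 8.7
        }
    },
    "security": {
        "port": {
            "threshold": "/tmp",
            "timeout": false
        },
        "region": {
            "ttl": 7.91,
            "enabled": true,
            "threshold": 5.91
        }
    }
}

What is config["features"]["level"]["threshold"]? 6379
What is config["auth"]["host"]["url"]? 2.97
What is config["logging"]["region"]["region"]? 3000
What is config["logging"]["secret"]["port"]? 5432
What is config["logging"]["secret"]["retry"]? 0.87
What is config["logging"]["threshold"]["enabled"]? 60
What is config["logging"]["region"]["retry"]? False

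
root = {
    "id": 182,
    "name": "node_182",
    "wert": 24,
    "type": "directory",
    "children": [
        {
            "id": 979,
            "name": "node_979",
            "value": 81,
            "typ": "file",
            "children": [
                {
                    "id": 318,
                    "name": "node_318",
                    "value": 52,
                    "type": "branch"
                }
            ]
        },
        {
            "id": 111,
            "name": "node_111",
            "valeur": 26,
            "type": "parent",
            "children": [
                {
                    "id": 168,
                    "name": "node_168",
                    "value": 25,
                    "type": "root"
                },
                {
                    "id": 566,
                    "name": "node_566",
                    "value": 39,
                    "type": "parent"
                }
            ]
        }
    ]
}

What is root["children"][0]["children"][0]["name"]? "node_318"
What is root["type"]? "directory"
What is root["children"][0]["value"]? 81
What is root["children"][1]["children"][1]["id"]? 566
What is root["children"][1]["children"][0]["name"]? "node_168"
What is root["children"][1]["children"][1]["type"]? "parent"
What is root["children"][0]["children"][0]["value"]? 52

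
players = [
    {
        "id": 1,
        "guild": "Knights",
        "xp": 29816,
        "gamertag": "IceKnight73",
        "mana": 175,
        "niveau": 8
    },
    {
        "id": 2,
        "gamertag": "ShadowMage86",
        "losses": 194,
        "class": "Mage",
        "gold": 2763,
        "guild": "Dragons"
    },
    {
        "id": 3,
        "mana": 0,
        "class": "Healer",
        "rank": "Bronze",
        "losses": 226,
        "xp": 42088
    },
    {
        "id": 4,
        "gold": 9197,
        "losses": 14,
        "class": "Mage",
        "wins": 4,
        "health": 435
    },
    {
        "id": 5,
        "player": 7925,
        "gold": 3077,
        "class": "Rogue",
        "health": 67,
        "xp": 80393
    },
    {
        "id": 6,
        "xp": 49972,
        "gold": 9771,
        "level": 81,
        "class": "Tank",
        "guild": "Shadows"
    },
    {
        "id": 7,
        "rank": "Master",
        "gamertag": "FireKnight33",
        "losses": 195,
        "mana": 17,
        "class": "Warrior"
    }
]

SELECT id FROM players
[1, 2, 3, 4, 5, 6, 7]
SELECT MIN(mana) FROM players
0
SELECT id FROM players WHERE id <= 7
[1, 2, 3, 4, 5, 6, 7]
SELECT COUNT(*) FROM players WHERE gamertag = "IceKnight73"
1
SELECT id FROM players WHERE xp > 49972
[5]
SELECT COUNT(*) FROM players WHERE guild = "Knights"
1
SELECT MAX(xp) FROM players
80393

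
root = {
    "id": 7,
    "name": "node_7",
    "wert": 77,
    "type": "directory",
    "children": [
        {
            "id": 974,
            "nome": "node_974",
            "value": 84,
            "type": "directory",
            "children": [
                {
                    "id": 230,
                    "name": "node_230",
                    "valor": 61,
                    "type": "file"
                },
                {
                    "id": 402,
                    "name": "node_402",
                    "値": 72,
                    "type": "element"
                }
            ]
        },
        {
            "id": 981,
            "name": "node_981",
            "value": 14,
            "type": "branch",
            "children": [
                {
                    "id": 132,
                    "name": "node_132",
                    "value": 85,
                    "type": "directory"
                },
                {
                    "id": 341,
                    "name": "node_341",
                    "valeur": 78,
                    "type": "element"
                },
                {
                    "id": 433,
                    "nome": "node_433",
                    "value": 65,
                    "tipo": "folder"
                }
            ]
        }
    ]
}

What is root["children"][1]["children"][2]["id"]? 433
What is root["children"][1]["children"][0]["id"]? 132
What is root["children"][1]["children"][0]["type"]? "directory"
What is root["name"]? "node_7"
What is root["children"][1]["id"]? 981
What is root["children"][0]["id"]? 974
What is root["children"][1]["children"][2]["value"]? 65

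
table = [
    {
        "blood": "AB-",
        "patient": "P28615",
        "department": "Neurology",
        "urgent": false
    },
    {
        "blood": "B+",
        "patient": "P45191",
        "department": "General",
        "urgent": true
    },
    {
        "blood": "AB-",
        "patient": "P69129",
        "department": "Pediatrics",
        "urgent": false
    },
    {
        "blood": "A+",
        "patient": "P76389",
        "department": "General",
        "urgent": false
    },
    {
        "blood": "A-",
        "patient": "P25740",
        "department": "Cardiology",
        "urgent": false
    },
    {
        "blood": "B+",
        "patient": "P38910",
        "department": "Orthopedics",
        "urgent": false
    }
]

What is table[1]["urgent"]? True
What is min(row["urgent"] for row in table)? False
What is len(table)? 6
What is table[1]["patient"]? "P45191"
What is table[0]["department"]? "Neurology"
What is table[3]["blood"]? "A+"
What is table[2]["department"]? "Pediatrics"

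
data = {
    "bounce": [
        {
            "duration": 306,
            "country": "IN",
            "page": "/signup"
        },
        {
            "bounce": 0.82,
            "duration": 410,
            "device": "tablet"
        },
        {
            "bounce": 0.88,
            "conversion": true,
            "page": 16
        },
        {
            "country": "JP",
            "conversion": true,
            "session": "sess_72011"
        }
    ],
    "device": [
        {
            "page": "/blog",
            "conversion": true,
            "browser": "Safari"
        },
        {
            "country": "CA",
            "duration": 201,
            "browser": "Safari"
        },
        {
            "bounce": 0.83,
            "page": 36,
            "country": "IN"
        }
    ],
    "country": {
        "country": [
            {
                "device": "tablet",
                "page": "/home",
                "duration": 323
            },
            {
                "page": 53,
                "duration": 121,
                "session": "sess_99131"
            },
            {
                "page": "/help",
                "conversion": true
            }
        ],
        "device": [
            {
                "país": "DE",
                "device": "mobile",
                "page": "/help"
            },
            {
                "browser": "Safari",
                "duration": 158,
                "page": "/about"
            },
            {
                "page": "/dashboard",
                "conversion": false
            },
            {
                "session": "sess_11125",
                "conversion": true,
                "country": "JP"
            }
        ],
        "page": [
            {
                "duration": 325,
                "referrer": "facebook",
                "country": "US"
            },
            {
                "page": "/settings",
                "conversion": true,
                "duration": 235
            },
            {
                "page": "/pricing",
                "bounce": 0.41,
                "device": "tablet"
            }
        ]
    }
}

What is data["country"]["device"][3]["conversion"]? True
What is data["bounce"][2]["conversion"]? True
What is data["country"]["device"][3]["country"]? "JP"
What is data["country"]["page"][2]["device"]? "tablet"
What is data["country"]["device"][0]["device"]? "mobile"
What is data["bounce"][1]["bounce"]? 0.82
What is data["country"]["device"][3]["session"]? "sess_11125"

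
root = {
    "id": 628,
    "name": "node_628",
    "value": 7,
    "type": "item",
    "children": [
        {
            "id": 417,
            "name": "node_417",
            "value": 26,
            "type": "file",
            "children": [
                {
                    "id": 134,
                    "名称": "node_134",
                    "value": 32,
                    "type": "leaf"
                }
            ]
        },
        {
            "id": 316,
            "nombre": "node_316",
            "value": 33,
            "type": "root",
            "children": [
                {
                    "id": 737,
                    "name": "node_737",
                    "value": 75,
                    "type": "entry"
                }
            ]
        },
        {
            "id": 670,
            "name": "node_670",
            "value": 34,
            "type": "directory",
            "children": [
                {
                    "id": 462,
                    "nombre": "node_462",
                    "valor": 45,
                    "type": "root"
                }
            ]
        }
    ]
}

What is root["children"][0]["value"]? 26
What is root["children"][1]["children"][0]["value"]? 75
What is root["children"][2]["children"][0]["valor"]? 45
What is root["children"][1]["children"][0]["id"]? 737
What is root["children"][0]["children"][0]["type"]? "leaf"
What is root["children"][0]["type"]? "file"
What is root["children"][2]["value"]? 34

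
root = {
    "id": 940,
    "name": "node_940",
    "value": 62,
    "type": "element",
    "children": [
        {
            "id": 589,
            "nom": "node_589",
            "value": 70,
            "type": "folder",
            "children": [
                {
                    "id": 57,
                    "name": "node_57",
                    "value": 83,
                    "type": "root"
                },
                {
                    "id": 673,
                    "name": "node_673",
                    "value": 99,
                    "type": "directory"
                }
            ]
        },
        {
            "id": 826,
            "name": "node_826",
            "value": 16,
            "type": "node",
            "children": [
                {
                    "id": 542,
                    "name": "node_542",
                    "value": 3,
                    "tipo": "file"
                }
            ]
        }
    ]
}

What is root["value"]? 62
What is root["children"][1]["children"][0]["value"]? 3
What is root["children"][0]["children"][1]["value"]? 99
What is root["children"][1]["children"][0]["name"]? "node_542"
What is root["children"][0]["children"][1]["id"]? 673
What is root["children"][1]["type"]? "node"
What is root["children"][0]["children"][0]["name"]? "node_57"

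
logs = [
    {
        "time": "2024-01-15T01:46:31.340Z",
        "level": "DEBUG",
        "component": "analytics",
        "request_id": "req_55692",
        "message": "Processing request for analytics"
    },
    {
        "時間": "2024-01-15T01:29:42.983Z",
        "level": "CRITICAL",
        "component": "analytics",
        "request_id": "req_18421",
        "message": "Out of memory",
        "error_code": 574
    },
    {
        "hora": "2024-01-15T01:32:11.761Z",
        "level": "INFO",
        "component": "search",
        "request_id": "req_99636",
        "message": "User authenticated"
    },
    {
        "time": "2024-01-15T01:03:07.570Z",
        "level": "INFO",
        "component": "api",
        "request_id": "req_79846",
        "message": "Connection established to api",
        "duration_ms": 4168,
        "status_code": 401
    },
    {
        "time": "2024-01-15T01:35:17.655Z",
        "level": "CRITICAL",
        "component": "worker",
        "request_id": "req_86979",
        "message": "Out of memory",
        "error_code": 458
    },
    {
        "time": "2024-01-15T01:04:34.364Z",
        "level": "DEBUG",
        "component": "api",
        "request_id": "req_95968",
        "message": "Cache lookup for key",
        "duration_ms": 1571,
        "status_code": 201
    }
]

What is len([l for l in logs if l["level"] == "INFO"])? 2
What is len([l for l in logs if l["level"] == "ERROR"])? 0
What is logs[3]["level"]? "INFO"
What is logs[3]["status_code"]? 401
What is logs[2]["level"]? "INFO"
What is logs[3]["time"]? "2024-01-15T01:03:07.570Z"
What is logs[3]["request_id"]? "req_79846"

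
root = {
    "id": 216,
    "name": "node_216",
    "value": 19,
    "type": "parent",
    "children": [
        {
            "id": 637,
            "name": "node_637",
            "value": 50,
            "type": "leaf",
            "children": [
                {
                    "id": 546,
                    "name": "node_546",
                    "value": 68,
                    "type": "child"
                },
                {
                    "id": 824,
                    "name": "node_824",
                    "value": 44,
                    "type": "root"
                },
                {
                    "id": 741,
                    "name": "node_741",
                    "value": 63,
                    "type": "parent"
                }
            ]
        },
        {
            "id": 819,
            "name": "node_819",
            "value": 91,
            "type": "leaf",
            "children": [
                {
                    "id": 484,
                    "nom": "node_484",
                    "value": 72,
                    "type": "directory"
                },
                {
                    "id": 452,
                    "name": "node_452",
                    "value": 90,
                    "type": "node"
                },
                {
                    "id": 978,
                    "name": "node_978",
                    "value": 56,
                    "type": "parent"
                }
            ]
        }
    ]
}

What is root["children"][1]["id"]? 819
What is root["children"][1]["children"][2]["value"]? 56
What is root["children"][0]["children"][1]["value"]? 44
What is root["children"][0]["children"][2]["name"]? "node_741"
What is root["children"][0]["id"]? 637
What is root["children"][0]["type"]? "leaf"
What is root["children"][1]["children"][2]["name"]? "node_978"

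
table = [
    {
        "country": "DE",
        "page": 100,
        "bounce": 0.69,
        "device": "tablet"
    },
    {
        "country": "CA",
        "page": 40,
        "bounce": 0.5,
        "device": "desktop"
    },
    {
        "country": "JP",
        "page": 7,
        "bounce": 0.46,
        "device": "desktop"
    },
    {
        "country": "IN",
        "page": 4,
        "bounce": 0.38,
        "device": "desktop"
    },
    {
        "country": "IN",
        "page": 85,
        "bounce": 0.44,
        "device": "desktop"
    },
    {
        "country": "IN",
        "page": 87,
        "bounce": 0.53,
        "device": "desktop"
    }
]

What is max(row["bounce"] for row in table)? 0.69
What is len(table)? 6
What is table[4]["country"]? "IN"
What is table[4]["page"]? 85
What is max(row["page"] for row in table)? 100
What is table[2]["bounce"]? 0.46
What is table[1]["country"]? "CA"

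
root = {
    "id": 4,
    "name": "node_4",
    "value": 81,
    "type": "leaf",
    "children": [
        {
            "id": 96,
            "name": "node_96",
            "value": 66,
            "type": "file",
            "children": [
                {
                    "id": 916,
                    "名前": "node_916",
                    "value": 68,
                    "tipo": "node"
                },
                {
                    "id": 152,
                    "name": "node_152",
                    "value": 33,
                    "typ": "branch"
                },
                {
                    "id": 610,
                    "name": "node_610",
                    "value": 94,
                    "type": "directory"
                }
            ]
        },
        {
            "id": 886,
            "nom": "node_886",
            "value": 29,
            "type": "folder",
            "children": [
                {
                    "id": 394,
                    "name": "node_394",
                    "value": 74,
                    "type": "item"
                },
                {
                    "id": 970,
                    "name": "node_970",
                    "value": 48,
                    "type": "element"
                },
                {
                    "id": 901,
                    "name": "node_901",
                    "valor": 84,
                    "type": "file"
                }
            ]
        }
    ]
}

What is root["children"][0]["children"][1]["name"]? "node_152"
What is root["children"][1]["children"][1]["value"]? 48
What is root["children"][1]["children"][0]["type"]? "item"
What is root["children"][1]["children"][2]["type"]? "file"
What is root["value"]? 81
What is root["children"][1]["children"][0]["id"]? 394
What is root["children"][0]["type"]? "file"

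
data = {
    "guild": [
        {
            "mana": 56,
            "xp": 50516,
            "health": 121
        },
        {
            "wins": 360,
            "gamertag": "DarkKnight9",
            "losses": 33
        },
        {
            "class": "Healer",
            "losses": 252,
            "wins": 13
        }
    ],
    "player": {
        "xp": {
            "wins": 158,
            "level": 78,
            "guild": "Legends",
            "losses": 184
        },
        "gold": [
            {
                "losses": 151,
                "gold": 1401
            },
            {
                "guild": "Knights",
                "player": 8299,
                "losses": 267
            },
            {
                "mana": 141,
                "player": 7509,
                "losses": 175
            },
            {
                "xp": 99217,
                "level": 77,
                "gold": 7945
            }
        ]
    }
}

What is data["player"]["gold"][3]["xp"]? 99217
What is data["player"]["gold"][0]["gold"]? 1401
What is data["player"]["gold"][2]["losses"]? 175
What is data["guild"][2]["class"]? "Healer"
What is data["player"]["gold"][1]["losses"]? 267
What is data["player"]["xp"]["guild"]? "Legends"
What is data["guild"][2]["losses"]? 252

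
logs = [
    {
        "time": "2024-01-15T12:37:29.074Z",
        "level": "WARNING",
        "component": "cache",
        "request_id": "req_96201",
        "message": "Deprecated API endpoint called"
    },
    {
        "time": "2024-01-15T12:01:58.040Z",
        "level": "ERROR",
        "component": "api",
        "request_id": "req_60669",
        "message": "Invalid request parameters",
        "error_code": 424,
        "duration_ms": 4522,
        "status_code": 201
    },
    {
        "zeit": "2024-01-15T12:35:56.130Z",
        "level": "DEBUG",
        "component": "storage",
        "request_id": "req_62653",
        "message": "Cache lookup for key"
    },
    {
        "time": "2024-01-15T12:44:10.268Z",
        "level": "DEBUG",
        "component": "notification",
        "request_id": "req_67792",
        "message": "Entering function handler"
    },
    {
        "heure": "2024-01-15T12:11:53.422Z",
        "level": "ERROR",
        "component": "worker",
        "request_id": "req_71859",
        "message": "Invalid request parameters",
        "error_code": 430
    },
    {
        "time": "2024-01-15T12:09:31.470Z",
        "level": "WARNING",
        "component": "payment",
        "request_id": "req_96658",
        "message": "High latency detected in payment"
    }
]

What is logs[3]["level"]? "DEBUG"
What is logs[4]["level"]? "ERROR"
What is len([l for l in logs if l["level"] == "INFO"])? 0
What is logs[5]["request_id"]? "req_96658"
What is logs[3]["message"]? "Entering function handler"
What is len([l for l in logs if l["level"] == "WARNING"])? 2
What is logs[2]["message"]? "Cache lookup for key"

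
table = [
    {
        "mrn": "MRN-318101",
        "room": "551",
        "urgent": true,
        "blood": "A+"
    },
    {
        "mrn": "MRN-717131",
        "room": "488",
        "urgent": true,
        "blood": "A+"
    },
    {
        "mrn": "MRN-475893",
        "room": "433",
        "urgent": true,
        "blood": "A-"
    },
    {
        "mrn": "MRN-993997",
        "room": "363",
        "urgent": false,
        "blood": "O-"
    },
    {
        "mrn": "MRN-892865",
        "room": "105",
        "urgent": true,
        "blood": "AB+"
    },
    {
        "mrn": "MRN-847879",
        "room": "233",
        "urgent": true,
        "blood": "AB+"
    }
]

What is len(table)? 6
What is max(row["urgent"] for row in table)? True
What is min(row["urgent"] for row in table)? False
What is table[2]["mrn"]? "MRN-475893"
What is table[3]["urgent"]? False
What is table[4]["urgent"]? True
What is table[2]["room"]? "433"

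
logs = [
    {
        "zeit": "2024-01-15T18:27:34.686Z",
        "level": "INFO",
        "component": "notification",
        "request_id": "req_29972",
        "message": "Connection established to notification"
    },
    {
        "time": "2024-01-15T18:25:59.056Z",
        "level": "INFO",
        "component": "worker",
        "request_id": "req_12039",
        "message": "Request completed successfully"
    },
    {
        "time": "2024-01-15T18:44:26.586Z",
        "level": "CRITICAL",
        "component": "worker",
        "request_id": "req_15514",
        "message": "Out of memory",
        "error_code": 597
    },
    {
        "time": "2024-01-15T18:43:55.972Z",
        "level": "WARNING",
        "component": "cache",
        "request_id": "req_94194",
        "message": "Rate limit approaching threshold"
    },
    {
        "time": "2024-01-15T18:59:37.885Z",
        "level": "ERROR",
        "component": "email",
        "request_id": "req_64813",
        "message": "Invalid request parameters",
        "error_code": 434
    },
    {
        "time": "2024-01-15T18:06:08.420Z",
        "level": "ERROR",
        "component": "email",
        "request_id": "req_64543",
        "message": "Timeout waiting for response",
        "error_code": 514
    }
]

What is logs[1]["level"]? "INFO"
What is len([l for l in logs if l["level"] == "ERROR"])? 2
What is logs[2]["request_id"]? "req_15514"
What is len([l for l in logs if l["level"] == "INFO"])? 2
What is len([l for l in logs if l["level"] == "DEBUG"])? 0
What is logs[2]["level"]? "CRITICAL"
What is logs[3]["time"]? "2024-01-15T18:43:55.972Z"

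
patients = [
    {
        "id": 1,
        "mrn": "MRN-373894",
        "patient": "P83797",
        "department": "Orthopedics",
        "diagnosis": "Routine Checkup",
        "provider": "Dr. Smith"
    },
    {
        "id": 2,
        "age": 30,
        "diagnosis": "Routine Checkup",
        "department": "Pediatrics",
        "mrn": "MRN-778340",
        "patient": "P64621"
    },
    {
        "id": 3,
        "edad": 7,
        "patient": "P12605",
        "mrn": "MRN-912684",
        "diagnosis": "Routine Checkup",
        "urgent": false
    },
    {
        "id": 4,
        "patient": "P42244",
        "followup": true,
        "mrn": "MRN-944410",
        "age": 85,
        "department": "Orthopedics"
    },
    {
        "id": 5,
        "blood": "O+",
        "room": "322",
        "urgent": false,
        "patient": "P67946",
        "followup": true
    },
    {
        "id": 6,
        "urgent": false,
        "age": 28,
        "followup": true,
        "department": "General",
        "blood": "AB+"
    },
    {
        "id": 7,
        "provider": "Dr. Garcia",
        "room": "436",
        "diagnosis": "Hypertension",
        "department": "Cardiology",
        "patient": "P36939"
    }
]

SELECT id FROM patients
[1, 2, 3, 4, 5, 6, 7]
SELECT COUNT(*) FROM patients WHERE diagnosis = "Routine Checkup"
3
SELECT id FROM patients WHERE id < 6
[1, 2, 3, 4, 5]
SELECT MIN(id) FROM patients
1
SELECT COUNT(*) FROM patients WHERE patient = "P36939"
1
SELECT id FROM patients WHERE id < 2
[1]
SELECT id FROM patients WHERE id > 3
[4, 5, 6, 7]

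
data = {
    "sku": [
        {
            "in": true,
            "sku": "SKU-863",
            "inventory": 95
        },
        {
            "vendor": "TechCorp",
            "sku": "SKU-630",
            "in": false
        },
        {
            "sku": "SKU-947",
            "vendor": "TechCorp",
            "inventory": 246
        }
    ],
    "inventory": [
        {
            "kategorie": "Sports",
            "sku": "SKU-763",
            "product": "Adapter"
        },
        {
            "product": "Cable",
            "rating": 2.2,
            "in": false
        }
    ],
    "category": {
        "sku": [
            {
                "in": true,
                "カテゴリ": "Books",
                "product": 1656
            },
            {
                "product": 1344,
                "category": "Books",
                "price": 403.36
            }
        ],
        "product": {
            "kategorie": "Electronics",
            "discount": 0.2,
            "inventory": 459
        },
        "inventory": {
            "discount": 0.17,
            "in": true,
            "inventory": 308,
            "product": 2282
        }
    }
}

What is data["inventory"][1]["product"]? "Cable"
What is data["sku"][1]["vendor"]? "TechCorp"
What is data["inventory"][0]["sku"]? "SKU-763"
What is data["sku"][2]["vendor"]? "TechCorp"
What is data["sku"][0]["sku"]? "SKU-863"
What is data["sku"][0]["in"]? True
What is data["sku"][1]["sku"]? "SKU-630"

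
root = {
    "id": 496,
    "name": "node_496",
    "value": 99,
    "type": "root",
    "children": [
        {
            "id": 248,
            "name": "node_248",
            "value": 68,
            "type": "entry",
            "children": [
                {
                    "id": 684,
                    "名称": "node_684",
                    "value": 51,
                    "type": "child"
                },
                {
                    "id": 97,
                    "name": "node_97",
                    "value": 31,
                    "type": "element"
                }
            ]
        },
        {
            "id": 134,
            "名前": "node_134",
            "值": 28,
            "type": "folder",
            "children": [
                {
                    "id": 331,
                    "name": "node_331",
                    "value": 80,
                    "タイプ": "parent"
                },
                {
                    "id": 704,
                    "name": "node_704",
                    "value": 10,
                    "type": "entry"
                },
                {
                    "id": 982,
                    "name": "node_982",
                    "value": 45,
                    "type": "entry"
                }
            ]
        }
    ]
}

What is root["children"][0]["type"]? "entry"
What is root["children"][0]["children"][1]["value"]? 31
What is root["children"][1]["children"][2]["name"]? "node_982"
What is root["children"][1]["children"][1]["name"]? "node_704"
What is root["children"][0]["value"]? 68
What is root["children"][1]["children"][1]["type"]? "entry"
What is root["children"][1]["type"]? "folder"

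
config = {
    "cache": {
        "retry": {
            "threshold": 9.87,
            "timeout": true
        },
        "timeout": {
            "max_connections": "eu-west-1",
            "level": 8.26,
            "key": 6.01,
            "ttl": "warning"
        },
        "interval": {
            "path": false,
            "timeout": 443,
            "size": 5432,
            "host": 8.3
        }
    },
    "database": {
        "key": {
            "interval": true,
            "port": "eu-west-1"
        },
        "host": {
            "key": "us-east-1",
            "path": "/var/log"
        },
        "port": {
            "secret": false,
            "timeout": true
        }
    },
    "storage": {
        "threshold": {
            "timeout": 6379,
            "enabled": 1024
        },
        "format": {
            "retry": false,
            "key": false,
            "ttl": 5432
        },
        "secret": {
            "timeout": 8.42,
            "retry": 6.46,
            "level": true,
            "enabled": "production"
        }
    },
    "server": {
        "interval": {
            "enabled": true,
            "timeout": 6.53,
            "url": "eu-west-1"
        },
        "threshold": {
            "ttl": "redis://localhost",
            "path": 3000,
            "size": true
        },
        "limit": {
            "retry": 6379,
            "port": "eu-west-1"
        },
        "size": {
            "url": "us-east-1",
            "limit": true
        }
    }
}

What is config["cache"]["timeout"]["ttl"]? "warning"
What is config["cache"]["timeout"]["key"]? 6.01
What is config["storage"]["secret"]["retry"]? 6.46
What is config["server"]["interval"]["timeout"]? 6.53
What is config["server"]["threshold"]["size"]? True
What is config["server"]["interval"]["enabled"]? True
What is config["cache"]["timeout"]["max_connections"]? "eu-west-1"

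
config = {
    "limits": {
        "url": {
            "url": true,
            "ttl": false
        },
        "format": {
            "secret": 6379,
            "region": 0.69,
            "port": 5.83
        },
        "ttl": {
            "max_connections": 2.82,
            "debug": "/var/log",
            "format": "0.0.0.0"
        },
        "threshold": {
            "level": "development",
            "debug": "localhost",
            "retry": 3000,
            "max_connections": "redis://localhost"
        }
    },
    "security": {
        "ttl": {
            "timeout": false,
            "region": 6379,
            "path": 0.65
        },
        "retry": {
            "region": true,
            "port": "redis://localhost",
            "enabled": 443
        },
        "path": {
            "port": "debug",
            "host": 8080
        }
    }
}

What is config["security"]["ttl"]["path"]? 0.65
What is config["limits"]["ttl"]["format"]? "0.0.0.0"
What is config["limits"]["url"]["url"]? True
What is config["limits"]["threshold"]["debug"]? "localhost"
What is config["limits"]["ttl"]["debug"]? "/var/log"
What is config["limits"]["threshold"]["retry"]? 3000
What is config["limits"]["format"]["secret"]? 6379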